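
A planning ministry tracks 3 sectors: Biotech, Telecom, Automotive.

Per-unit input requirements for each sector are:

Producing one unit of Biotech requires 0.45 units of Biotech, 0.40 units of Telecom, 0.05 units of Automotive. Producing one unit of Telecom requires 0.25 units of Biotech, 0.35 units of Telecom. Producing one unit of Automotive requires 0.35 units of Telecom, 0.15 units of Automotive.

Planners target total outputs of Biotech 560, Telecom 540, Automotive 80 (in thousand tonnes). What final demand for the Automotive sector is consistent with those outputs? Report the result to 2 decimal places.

I − A =
  [   0.55    -0.25     0.00]
  [  -0.40     0.65    -0.35]
  [  -0.05     0.00     0.85]
d = (I − A) x:
  d_1 = (+0.55)·560 + (-0.25)·540 + (+0.00)·80 = 173.00
  d_2 = (-0.40)·560 + (+0.65)·540 + (-0.35)·80 = 99.00
  d_3 = (-0.05)·560 + (+0.00)·540 + (+0.85)·80 = 40.00

d_3 = 40.00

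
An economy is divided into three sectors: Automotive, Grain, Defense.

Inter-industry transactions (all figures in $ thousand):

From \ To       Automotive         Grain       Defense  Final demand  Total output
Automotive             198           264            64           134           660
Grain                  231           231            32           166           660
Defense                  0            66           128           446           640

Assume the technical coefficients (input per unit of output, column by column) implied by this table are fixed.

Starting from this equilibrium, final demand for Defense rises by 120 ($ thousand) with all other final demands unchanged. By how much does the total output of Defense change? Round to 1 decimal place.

Δx_3 = 154.3

Technical coefficients a_ij = z_ij / X_j:
  a_11 = 198/660 = 0.30, a_21 = 231/660 = 0.35, a_31 = 0/660 = 0.00
  a_12 = 264/660 = 0.40, a_22 = 231/660 = 0.35, a_32 = 66/660 = 0.10
  a_13 = 64/640 = 0.10, a_23 = 32/640 = 0.05, a_33 = 128/640 = 0.20
I − A =
  [   0.70    -0.40    -0.10]
  [  -0.35     0.65    -0.05]
  [   0.00    -0.10     0.80]
Cofactors of I−A, C_ij = (−1)^(i+j)·(minor ij) (rows/columns in the sector order above):
  C_11 = (0.65)(0.80) − (-0.05)(-0.10) = 0.5150
  C_12 = −[(-0.35)(0.80) − (-0.05)(0.00)] = 0.2800
  C_13 = (-0.35)(-0.10) − (0.65)(0.00) = 0.0350
  C_21 = −[(-0.40)(0.80) − (-0.10)(-0.10)] = 0.3300
  C_22 = (0.70)(0.80) − (-0.10)(0.00) = 0.5600
  C_23 = −[(0.70)(-0.10) − (-0.40)(0.00)] = 0.0700
  C_31 = (-0.40)(-0.05) − (-0.10)(0.65) = 0.0850
  C_32 = −[(0.70)(-0.05) − (-0.10)(-0.35)] = 0.0700
  C_33 = (0.70)(0.65) − (-0.40)(-0.35) = 0.3150
det(I−A) = Σ_j (I−A)_1j·C_1j = (0.70)(0.5150) + (-0.40)(0.2800) + (-0.10)(0.0350) = 0.2450
adj(I−A) = Cᵀ =
  [ 0.5150   0.3300   0.0850]
  [ 0.2800   0.5600   0.0700]
  [ 0.0350   0.0700   0.3150]
(I − A)⁻¹ = adj(I−A) / det(I−A) ≈
  [   2.1020     1.3469     0.3469]
  [   1.1429     2.2857     0.2857]
  [   0.1429     0.2857     1.2857]
Δx = (I − A)⁻¹ Δd with Δd having +120 in the Defense component and 0 elsewhere.
So Δx_3 = L_33 · (+120), where L_33 = adj(I−A)_33 / det(I−A) = 0.3150 / 0.2450.
Δx_3 = 0.3150 × (+120) / 0.2450 = 37.80 / 0.2450 ≈ 154.3.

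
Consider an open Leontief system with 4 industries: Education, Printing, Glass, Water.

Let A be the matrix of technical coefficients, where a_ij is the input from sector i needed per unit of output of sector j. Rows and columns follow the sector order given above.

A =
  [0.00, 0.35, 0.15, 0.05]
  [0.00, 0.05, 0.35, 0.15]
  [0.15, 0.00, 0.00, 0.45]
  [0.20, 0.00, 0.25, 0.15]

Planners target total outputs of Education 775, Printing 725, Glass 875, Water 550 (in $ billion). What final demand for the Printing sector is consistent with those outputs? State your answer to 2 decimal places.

I − A =
  [   1.00    -0.35    -0.15    -0.05]
  [   0.00     0.95    -0.35    -0.15]
  [  -0.15     0.00     1.00    -0.45]
  [  -0.20     0.00    -0.25     0.85]
d = (I − A) x:
  d_1 = (+1.00)·775 + (-0.35)·725 + (-0.15)·875 + (-0.05)·550 = 362.50
  d_2 = (+0.00)·775 + (+0.95)·725 + (-0.35)·875 + (-0.15)·550 = 300.00
  d_3 = (-0.15)·775 + (+0.00)·725 + (+1.00)·875 + (-0.45)·550 = 511.25
  d_4 = (-0.20)·775 + (+0.00)·725 + (-0.25)·875 + (+0.85)·550 = 93.75

d_2 = 300.00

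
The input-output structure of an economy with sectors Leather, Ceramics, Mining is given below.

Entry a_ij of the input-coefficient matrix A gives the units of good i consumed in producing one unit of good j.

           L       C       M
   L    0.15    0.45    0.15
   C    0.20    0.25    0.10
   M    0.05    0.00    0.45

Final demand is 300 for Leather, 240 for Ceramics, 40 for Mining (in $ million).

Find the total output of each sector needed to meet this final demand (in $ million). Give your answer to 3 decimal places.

I − A =
  [   0.85    -0.45    -0.15]
  [  -0.20     0.75    -0.10]
  [  -0.05     0.00     0.55]
Cofactors of I−A, C_ij = (−1)^(i+j)·(minor ij) (rows/columns in the sector order above):
  C_11 = (0.75)(0.55) − (-0.10)(0.00) = 0.4125
  C_12 = −[(-0.20)(0.55) − (-0.10)(-0.05)] = 0.1150
  C_13 = (-0.20)(0.00) − (0.75)(-0.05) = 0.0375
  C_21 = −[(-0.45)(0.55) − (-0.15)(0.00)] = 0.2475
  C_22 = (0.85)(0.55) − (-0.15)(-0.05) = 0.4600
  C_23 = −[(0.85)(0.00) − (-0.45)(-0.05)] = 0.0225
  C_31 = (-0.45)(-0.10) − (-0.15)(0.75) = 0.1575
  C_32 = −[(0.85)(-0.10) − (-0.15)(-0.20)] = 0.1150
  C_33 = (0.85)(0.75) − (-0.45)(-0.20) = 0.5475
det(I−A) = Σ_j (I−A)_1j·C_1j = (0.85)(0.4125) + (-0.45)(0.1150) + (-0.15)(0.0375) = 0.29325
adj(I−A) = Cᵀ =
  [ 0.4125   0.2475   0.1575]
  [ 0.1150   0.4600   0.1150]
  [ 0.0375   0.0225   0.5475]
(I − A)⁻¹ = adj(I−A) / det(I−A) ≈
  [   1.4066     0.8440     0.5371]
  [   0.3922     1.5686     0.3922]
  [   0.1279     0.0767     1.8670]
x = (I − A)⁻¹ d = adj(I−A)·d / det(I−A), with det(I−A) = 0.29325:
  x_L = (0.4125·300 + 0.2475·240 + 0.1575·40) / 0.29325 = 189.45 / 0.29325 ≈ 646.036
  x_C = (0.1150·300 + 0.4600·240 + 0.1150·40) / 0.29325 = 149.50 / 0.29325 ≈ 509.804
  x_M = (0.0375·300 + 0.0225·240 + 0.5475·40) / 0.29325 = 38.55 / 0.29325 ≈ 131.458

x_L = 646.036, x_C = 509.804, x_M = 131.458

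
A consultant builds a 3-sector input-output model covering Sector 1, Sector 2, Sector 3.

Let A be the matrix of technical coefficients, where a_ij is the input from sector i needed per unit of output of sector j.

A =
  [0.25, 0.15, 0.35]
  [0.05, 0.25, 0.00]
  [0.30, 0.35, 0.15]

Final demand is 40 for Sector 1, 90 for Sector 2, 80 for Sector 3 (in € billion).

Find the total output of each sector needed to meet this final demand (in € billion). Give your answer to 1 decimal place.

x_1 = 178.4, x_2 = 131.9, x_3 = 211.4

I − A =
  [   0.75    -0.15    -0.35]
  [  -0.05     0.75     0.00]
  [  -0.30    -0.35     0.85]
Cofactors of I−A, C_ij = (−1)^(i+j)·(minor ij) (rows/columns in the sector order above):
  C_11 = (0.75)(0.85) − (0.00)(-0.35) = 0.6375
  C_12 = −[(-0.05)(0.85) − (0.00)(-0.30)] = 0.0425
  C_13 = (-0.05)(-0.35) − (0.75)(-0.30) = 0.2425
  C_21 = −[(-0.15)(0.85) − (-0.35)(-0.35)] = 0.2500
  C_22 = (0.75)(0.85) − (-0.35)(-0.30) = 0.5325
  C_23 = −[(0.75)(-0.35) − (-0.15)(-0.30)] = 0.3075
  C_31 = (-0.15)(0.00) − (-0.35)(0.75) = 0.2625
  C_32 = −[(0.75)(0.00) − (-0.35)(-0.05)] = 0.0175
  C_33 = (0.75)(0.75) − (-0.15)(-0.05) = 0.5550
det(I−A) = Σ_j (I−A)_1j·C_1j = (0.75)(0.6375) + (-0.15)(0.0425) + (-0.35)(0.2425) = 0.386875
adj(I−A) = Cᵀ =
  [ 0.6375   0.2500   0.2625]
  [ 0.0425   0.5325   0.0175]
  [ 0.2425   0.3075   0.5550]
(I − A)⁻¹ = adj(I−A) / det(I−A) ≈
  [   1.6478     0.6462     0.6785]
  [   0.1099     1.3764     0.0452]
  [   0.6268     0.7948     1.4346]
x = (I − A)⁻¹ d = adj(I−A)·d / det(I−A), with det(I−A) = 0.386875:
  x_1 = (0.6375·40 + 0.2500·90 + 0.2625·80) / 0.386875 = 69.00 / 0.386875 ≈ 178.4
  x_2 = (0.0425·40 + 0.5325·90 + 0.0175·80) / 0.386875 = 51.025 / 0.386875 ≈ 131.9
  x_3 = (0.2425·40 + 0.3075·90 + 0.5550·80) / 0.386875 = 81.775 / 0.386875 ≈ 211.4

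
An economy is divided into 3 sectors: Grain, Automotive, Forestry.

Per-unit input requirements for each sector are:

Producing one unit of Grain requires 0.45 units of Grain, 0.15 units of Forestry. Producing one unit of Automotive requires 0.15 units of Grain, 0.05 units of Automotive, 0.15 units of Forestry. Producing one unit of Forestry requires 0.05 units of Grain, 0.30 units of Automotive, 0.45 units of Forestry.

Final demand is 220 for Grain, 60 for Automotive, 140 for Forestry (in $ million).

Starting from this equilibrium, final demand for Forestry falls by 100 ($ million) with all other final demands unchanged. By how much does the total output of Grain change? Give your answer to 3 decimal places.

Δx_1 = -37.186

I − A =
  [   0.55    -0.15    -0.05]
  [   0.00     0.95    -0.30]
  [  -0.15    -0.15     0.55]
Cofactors of I−A, C_ij = (−1)^(i+j)·(minor ij) (rows/columns in the sector order above):
  C_11 = (0.95)(0.55) − (-0.30)(-0.15) = 0.4775
  C_12 = −[(0.00)(0.55) − (-0.30)(-0.15)] = 0.0450
  C_13 = (0.00)(-0.15) − (0.95)(-0.15) = 0.1425
  C_21 = −[(-0.15)(0.55) − (-0.05)(-0.15)] = 0.0900
  C_22 = (0.55)(0.55) − (-0.05)(-0.15) = 0.2950
  C_23 = −[(0.55)(-0.15) − (-0.15)(-0.15)] = 0.1050
  C_31 = (-0.15)(-0.30) − (-0.05)(0.95) = 0.0925
  C_32 = −[(0.55)(-0.30) − (-0.05)(0.00)] = 0.1650
  C_33 = (0.55)(0.95) − (-0.15)(0.00) = 0.5225
det(I−A) = Σ_j (I−A)_1j·C_1j = (0.55)(0.4775) + (-0.15)(0.0450) + (-0.05)(0.1425) = 0.24875
adj(I−A) = Cᵀ =
  [ 0.4775   0.0900   0.0925]
  [ 0.0450   0.2950   0.1650]
  [ 0.1425   0.1050   0.5225]
(I − A)⁻¹ = adj(I−A) / det(I−A) ≈
  [   1.9196     0.3618     0.3719]
  [   0.1809     1.1859     0.6633]
  [   0.5729     0.4221     2.1005]
Δx = (I − A)⁻¹ Δd with Δd having -100 in the Forestry component and 0 elsewhere.
So Δx_1 = L_13 · (-100), where L_13 = adj(I−A)_13 / det(I−A) = 0.0925 / 0.24875.
Δx_1 = 0.0925 × (-100) / 0.24875 = -9.25 / 0.24875 ≈ -37.186.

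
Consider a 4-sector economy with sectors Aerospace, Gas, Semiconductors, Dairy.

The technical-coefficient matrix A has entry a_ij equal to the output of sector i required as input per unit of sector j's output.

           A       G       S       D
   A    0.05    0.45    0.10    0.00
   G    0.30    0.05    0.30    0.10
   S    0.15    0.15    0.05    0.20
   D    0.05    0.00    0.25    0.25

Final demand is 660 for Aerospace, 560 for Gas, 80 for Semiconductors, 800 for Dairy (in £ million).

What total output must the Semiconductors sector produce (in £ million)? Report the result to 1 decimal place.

x_S = 859.1

I − A =
  [   0.95    -0.45    -0.10     0.00]
  [  -0.30     0.95    -0.30    -0.10]
  [  -0.15    -0.15     0.95    -0.20]
  [  -0.05     0.00    -0.25     0.75]
Compute the cofactors C_ij = (−1)^(i+j)·(3×3 minor ij) of I−A; the adjugate is their transpose:
adj(I−A) = Cᵀ =
  [ 0.591875   0.309375   0.183750   0.090250]
  [ 0.244000   0.617125   0.260500   0.151750]
  [ 0.150875   0.162000   0.573375   0.174500]
  [ 0.089750   0.074625   0.203375   0.647375]
det(I−A) = Σ_j (I−A)_1j·C_1j = (0.95)(0.591875) + (-0.45)(0.244000) + (-0.10)(0.150875) + (0.00)(0.089750) = 0.43739375
(I − A)⁻¹ = adj(I−A) / det(I−A) ≈
  [   1.3532     0.7073     0.4201     0.2063]
  [   0.5578     1.4109     0.5956     0.3469]
  [   0.3449     0.3704     1.3109     0.3990]
  [   0.2052     0.1706     0.4650     1.4801]
x = (I − A)⁻¹ d = adj(I−A)·d / det(I−A), with det(I−A) = 0.43739375:
  x_A = (0.591875·660 + 0.309375·560 + 0.183750·80 + 0.090250·800) / 0.43739375 = 650.7875 / 0.43739375 ≈ 1487.9
  x_G = (0.244000·660 + 0.617125·560 + 0.260500·80 + 0.151750·800) / 0.43739375 = 648.87 / 0.43739375 ≈ 1483.5
  x_S = (0.150875·660 + 0.162000·560 + 0.573375·80 + 0.174500·800) / 0.43739375 = 375.7675 / 0.43739375 ≈ 859.1
  x_D = (0.089750·660 + 0.074625·560 + 0.203375·80 + 0.647375·800) / 0.43739375 = 635.195 / 0.43739375 ≈ 1452.2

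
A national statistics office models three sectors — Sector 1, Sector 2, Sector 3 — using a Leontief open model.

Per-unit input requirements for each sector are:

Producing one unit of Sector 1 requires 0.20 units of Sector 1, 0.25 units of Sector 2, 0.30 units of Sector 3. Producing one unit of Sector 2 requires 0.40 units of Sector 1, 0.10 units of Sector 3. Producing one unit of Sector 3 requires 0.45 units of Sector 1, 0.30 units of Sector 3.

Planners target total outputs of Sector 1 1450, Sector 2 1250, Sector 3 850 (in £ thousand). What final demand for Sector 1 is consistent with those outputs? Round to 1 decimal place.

d_1 = 277.5

I − A =
  [   0.80    -0.40    -0.45]
  [  -0.25     1.00     0.00]
  [  -0.30    -0.10     0.70]
d = (I − A) x:
  d_1 = (+0.80)·1450 + (-0.40)·1250 + (-0.45)·850 = 277.5
  d_2 = (-0.25)·1450 + (+1.00)·1250 + (+0.00)·850 = 887.5
  d_3 = (-0.30)·1450 + (-0.10)·1250 + (+0.70)·850 = 35.0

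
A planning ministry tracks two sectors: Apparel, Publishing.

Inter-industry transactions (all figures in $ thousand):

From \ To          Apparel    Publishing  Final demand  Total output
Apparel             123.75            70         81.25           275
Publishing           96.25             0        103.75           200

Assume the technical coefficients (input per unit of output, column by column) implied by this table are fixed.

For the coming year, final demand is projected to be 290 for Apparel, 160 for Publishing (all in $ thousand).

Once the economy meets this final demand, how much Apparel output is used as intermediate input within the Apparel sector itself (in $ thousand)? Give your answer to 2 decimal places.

z_AA = 364.21

Technical coefficients a_ij = z_ij / X_j:
  a_AA = 123.75/275 = 0.45, a_PA = 96.25/275 = 0.35
  a_AP = 70/200 = 0.35, a_PP = 0/200 = 0.00
I − A =
  [   0.55    -0.35]
  [  -0.35     1.00]
det(I−A) = (0.55)(1.00) − (-0.35)(-0.35) = 0.4275
adj(I−A) = [[1.00, 0.35], [0.35, 0.55]]
(I − A)⁻¹ = adj(I−A) / det(I−A) ≈
  [   2.3392     0.8187]
  [   0.8187     1.2865]
First solve x = (I − A)⁻¹ d = adj(I−A)·d / det(I−A); in particular x_A = (1.00·290 + 0.35·160) / 0.4275 = 346.00 / 0.4275 ≈ 809.3567.
Intermediate flow from A to A: z_AA = a_AA · x_A = 0.45 × 346.00 / 0.4275 = 155.70 / 0.4275 ≈ 364.21.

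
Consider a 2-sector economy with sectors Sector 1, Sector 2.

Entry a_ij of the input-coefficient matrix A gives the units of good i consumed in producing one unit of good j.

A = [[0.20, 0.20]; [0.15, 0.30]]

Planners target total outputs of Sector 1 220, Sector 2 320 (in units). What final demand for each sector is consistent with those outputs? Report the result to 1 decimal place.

I − A =
  [   0.80    -0.20]
  [  -0.15     0.70]
d = (I − A) x:
  d_1 = (+0.80)·220 + (-0.20)·320 = 112.0
  d_2 = (-0.15)·220 + (+0.70)·320 = 191.0

d_1 = 112.0, d_2 = 191.0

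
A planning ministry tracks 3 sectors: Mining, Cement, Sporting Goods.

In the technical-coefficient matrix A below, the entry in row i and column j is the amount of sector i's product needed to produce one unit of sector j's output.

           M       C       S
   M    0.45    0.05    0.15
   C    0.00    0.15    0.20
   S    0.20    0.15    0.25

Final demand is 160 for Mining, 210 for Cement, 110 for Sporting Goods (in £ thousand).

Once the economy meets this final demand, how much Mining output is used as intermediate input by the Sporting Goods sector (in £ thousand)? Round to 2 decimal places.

I − A =
  [   0.55    -0.05    -0.15]
  [   0.00     0.85    -0.20]
  [  -0.20    -0.15     0.75]
Cofactors of I−A, C_ij = (−1)^(i+j)·(minor ij) (rows/columns in the sector order above):
  C_11 = (0.85)(0.75) − (-0.20)(-0.15) = 0.6075
  C_12 = −[(0.00)(0.75) − (-0.20)(-0.20)] = 0.0400
  C_13 = (0.00)(-0.15) − (0.85)(-0.20) = 0.1700
  C_21 = −[(-0.05)(0.75) − (-0.15)(-0.15)] = 0.0600
  C_22 = (0.55)(0.75) − (-0.15)(-0.20) = 0.3825
  C_23 = −[(0.55)(-0.15) − (-0.05)(-0.20)] = 0.0925
  C_31 = (-0.05)(-0.20) − (-0.15)(0.85) = 0.1375
  C_32 = −[(0.55)(-0.20) − (-0.15)(0.00)] = 0.1100
  C_33 = (0.55)(0.85) − (-0.05)(0.00) = 0.4675
det(I−A) = Σ_j (I−A)_1j·C_1j = (0.55)(0.6075) + (-0.05)(0.0400) + (-0.15)(0.1700) = 0.306625
adj(I−A) = Cᵀ =
  [ 0.6075   0.0600   0.1375]
  [ 0.0400   0.3825   0.1100]
  [ 0.1700   0.0925   0.4675]
(I − A)⁻¹ = adj(I−A) / det(I−A) ≈
  [   1.9812     0.1957     0.4484]
  [   0.1305     1.2475     0.3587]
  [   0.5544     0.3017     1.5247]
First solve x = (I − A)⁻¹ d = adj(I−A)·d / det(I−A); in particular x_S = (0.1700·160 + 0.0925·210 + 0.4675·110) / 0.306625 = 98.05 / 0.306625 ≈ 319.7717.
Intermediate flow from M to S: z_MS = a_MS · x_S = 0.15 × 98.05 / 0.306625 = 14.7075 / 0.306625 ≈ 47.97.

z_MS = 47.97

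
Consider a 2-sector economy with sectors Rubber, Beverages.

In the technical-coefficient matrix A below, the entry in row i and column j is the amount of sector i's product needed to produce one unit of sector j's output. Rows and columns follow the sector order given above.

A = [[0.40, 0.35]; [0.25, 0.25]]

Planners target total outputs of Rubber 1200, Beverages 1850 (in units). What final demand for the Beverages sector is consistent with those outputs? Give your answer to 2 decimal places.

d_2 = 1087.50

I − A =
  [   0.60    -0.35]
  [  -0.25     0.75]
d = (I − A) x:
  d_1 = (+0.60)·1200 + (-0.35)·1850 = 72.50
  d_2 = (-0.25)·1200 + (+0.75)·1850 = 1087.50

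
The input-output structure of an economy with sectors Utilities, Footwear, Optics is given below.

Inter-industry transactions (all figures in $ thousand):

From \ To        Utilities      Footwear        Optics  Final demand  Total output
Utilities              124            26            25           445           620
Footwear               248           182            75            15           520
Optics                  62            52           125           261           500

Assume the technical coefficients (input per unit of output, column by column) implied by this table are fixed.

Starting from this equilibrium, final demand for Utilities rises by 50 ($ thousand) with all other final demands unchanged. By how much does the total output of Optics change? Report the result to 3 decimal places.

Δx_3 = 14.706

Technical coefficients a_ij = z_ij / X_j:
  a_11 = 124/620 = 0.20, a_21 = 248/620 = 0.40, a_31 = 62/620 = 0.10
  a_12 = 26/520 = 0.05, a_22 = 182/520 = 0.35, a_32 = 52/520 = 0.10
  a_13 = 25/500 = 0.05, a_23 = 75/500 = 0.15, a_33 = 125/500 = 0.25
I − A =
  [   0.80    -0.05    -0.05]
  [  -0.40     0.65    -0.15]
  [  -0.10    -0.10     0.75]
Cofactors of I−A, C_ij = (−1)^(i+j)·(minor ij) (rows/columns in the sector order above):
  C_11 = (0.65)(0.75) − (-0.15)(-0.10) = 0.4725
  C_12 = −[(-0.40)(0.75) − (-0.15)(-0.10)] = 0.3150
  C_13 = (-0.40)(-0.10) − (0.65)(-0.10) = 0.1050
  C_21 = −[(-0.05)(0.75) − (-0.05)(-0.10)] = 0.0425
  C_22 = (0.80)(0.75) − (-0.05)(-0.10) = 0.5950
  C_23 = −[(0.80)(-0.10) − (-0.05)(-0.10)] = 0.0850
  C_31 = (-0.05)(-0.15) − (-0.05)(0.65) = 0.0400
  C_32 = −[(0.80)(-0.15) − (-0.05)(-0.40)] = 0.1400
  C_33 = (0.80)(0.65) − (-0.05)(-0.40) = 0.5000
det(I−A) = Σ_j (I−A)_1j·C_1j = (0.80)(0.4725) + (-0.05)(0.3150) + (-0.05)(0.1050) = 0.3570
adj(I−A) = Cᵀ =
  [ 0.4725   0.0425   0.0400]
  [ 0.3150   0.5950   0.1400]
  [ 0.1050   0.0850   0.5000]
(I − A)⁻¹ = adj(I−A) / det(I−A) ≈
  [   1.3235     0.1190     0.1120]
  [   0.8824     1.6667     0.3922]
  [   0.2941     0.2381     1.4006]
Δx = (I − A)⁻¹ Δd with Δd having +50 in the Utilities component and 0 elsewhere.
So Δx_3 = L_31 · (+50), where L_31 = adj(I−A)_31 / det(I−A) = 0.1050 / 0.3570.
Δx_3 = 0.1050 × (+50) / 0.3570 = 5.25 / 0.3570 ≈ 14.706.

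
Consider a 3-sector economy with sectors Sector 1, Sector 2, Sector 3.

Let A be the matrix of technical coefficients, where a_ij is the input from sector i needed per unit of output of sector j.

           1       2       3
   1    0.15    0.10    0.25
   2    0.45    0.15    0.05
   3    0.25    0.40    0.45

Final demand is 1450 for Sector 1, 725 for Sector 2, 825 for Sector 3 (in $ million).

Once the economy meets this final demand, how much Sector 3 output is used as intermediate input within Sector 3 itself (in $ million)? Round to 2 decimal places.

I − A =
  [   0.85    -0.10    -0.25]
  [  -0.45     0.85    -0.05]
  [  -0.25    -0.40     0.55]
Cofactors of I−A, C_ij = (−1)^(i+j)·(minor ij) (rows/columns in the sector order above):
  C_11 = (0.85)(0.55) − (-0.05)(-0.40) = 0.4475
  C_12 = −[(-0.45)(0.55) − (-0.05)(-0.25)] = 0.2600
  C_13 = (-0.45)(-0.40) − (0.85)(-0.25) = 0.3925
  C_21 = −[(-0.10)(0.55) − (-0.25)(-0.40)] = 0.1550
  C_22 = (0.85)(0.55) − (-0.25)(-0.25) = 0.4050
  C_23 = −[(0.85)(-0.40) − (-0.10)(-0.25)] = 0.3650
  C_31 = (-0.10)(-0.05) − (-0.25)(0.85) = 0.2175
  C_32 = −[(0.85)(-0.05) − (-0.25)(-0.45)] = 0.1550
  C_33 = (0.85)(0.85) − (-0.10)(-0.45) = 0.6775
det(I−A) = Σ_j (I−A)_1j·C_1j = (0.85)(0.4475) + (-0.10)(0.2600) + (-0.25)(0.3925) = 0.25625
adj(I−A) = Cᵀ =
  [ 0.4475   0.1550   0.2175]
  [ 0.2600   0.4050   0.1550]
  [ 0.3925   0.3650   0.6775]
(I − A)⁻¹ = adj(I−A) / det(I−A) ≈
  [   1.7463     0.6049     0.8488]
  [   1.0146     1.5805     0.6049]
  [   1.5317     1.4244     2.6439]
First solve x = (I − A)⁻¹ d = adj(I−A)·d / det(I−A); in particular x_3 = (0.3925·1450 + 0.3650·725 + 0.6775·825) / 0.25625 = 1392.6875 / 0.25625 ≈ 5434.8780.
Intermediate flow from 3 to 3: z_33 = a_33 · x_3 = 0.45 × 1392.6875 / 0.25625 = 626.709375 / 0.25625 ≈ 2445.70.

z_33 = 2445.70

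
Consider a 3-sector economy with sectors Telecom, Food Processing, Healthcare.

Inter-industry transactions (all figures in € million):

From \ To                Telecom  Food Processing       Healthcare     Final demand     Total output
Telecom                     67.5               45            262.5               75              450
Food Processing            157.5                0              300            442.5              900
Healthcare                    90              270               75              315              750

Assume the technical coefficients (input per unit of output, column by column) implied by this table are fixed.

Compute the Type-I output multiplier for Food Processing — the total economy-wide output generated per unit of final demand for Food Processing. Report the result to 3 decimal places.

m_2 = 2.069

Technical coefficients a_ij = z_ij / X_j:
  a_11 = 67.5/450 = 0.15, a_21 = 157.5/450 = 0.35, a_31 = 90/450 = 0.20
  a_12 = 45/900 = 0.05, a_22 = 0/900 = 0.00, a_32 = 270/900 = 0.30
  a_13 = 262.5/750 = 0.35, a_23 = 300/750 = 0.40, a_33 = 75/750 = 0.10
I − A =
  [   0.85    -0.05    -0.35]
  [  -0.35     1.00    -0.40]
  [  -0.20    -0.30     0.90]
Cofactors of I−A, C_ij = (−1)^(i+j)·(minor ij) (rows/columns in the sector order above):
  C_11 = (1.00)(0.90) − (-0.40)(-0.30) = 0.7800
  C_12 = −[(-0.35)(0.90) − (-0.40)(-0.20)] = 0.3950
  C_13 = (-0.35)(-0.30) − (1.00)(-0.20) = 0.3050
  C_21 = −[(-0.05)(0.90) − (-0.35)(-0.30)] = 0.1500
  C_22 = (0.85)(0.90) − (-0.35)(-0.20) = 0.6950
  C_23 = −[(0.85)(-0.30) − (-0.05)(-0.20)] = 0.2650
  C_31 = (-0.05)(-0.40) − (-0.35)(1.00) = 0.3700
  C_32 = −[(0.85)(-0.40) − (-0.35)(-0.35)] = 0.4625
  C_33 = (0.85)(1.00) − (-0.05)(-0.35) = 0.8325
det(I−A) = Σ_j (I−A)_1j·C_1j = (0.85)(0.7800) + (-0.05)(0.3950) + (-0.35)(0.3050) = 0.5365
adj(I−A) = Cᵀ =
  [ 0.7800   0.1500   0.3700]
  [ 0.3950   0.6950   0.4625]
  [ 0.3050   0.2650   0.8325]
(I − A)⁻¹ = adj(I−A) / det(I−A) ≈
  [   1.4539     0.2796     0.6897]
  [   0.7363     1.2954     0.8621]
  [   0.5685     0.4939     1.5517]
The output multiplier for sector j is the column-j sum of the Leontief inverse (I − A)⁻¹ = adj(I−A) / det(I−A).
Column 2 of adj(I−A): (0.1500, 0.6950, 0.2650); det(I−A) = 0.5365.
m_2 = (0.1500 + 0.6950 + 0.2650) / 0.5365 = 1.11 / 0.5365 ≈ 2.069.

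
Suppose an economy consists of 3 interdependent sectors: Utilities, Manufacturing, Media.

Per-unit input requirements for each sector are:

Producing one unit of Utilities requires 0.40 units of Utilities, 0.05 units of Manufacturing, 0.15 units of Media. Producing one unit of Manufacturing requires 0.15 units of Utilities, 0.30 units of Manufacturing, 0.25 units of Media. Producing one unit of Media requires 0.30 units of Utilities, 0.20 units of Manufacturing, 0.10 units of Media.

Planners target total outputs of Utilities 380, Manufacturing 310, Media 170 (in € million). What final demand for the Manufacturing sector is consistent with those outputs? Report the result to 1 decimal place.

d_2 = 164.0

I − A =
  [   0.60    -0.15    -0.30]
  [  -0.05     0.70    -0.20]
  [  -0.15    -0.25     0.90]
d = (I − A) x:
  d_1 = (+0.60)·380 + (-0.15)·310 + (-0.30)·170 = 130.5
  d_2 = (-0.05)·380 + (+0.70)·310 + (-0.20)·170 = 164.0
  d_3 = (-0.15)·380 + (-0.25)·310 + (+0.90)·170 = 18.5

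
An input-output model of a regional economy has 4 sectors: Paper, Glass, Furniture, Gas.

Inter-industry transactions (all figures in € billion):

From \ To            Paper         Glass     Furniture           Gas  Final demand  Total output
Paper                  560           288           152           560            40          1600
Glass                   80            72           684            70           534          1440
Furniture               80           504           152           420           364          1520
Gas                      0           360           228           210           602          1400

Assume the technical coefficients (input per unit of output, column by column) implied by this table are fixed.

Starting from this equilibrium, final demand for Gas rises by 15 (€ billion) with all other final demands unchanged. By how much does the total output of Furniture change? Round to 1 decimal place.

Δx_3 = 11.0

Technical coefficients a_ij = z_ij / X_j:
  a_11 = 560/1600 = 0.35, a_21 = 80/1600 = 0.05, a_31 = 80/1600 = 0.05, a_41 = 0/1600 = 0.00
  a_12 = 288/1440 = 0.20, a_22 = 72/1440 = 0.05, a_32 = 504/1440 = 0.35, a_42 = 360/1440 = 0.25
  a_13 = 152/1520 = 0.10, a_23 = 684/1520 = 0.45, a_33 = 152/1520 = 0.10, a_43 = 228/1520 = 0.15
  a_14 = 560/1400 = 0.40, a_24 = 70/1400 = 0.05, a_34 = 420/1400 = 0.30, a_44 = 210/1400 = 0.15
I − A =
  [   0.65    -0.20    -0.10    -0.40]
  [  -0.05     0.95    -0.45    -0.05]
  [  -0.05    -0.35     0.90    -0.30]
  [   0.00    -0.25    -0.15     0.85]
Compute the cofactors C_ij = (−1)^(i+j)·(3×3 minor ij) of I−A; the adjugate is their transpose:
adj(I−A) = Cᵀ =
  [ 0.502500   0.292250   0.259500   0.345250]
  [ 0.055500   0.460750   0.260750   0.145250]
  [ 0.058375   0.255625   0.503250   0.220125]
  [ 0.026625   0.180625   0.165500   0.433375]
det(I−A) = Σ_j (I−A)_1j·C_1j = (0.65)(0.502500) + (-0.20)(0.055500) + (-0.10)(0.058375) + (-0.40)(0.026625) = 0.2990375
(I − A)⁻¹ = adj(I−A) / det(I−A) ≈
  [   1.6804     0.9773     0.8678     1.1545]
  [   0.1856     1.5408     0.8720     0.4857]
  [   0.1952     0.8548     1.6829     0.7361]
  [   0.0890     0.6040     0.5534     1.4492]
Δx = (I − A)⁻¹ Δd with Δd having +15 in the Gas component and 0 elsewhere.
So Δx_3 = L_34 · (+15), where L_34 = adj(I−A)_34 / det(I−A) = 0.220125 / 0.2990375.
Δx_3 = 0.220125 × (+15) / 0.2990375 = 3.301875 / 0.2990375 ≈ 11.0.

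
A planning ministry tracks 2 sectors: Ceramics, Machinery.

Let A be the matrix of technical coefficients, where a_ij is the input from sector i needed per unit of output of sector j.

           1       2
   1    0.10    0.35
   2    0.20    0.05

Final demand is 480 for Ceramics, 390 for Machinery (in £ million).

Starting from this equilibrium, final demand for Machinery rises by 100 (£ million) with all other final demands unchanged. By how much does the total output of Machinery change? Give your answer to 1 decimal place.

Δx_2 = 114.6

I − A =
  [   0.90    -0.35]
  [  -0.20     0.95]
det(I−A) = (0.90)(0.95) − (-0.35)(-0.20) = 0.7850
adj(I−A) = [[0.95, 0.35], [0.20, 0.90]]
(I − A)⁻¹ = adj(I−A) / det(I−A) ≈
  [   1.2102     0.4459]
  [   0.2548     1.1465]
Δx = (I − A)⁻¹ Δd with Δd having +100 in the Machinery component and 0 elsewhere.
So Δx_2 = L_22 · (+100), where L_22 = adj(I−A)_22 / det(I−A) = 0.90 / 0.7850.
Δx_2 = 0.90 × (+100) / 0.7850 = 90.00 / 0.7850 ≈ 114.6.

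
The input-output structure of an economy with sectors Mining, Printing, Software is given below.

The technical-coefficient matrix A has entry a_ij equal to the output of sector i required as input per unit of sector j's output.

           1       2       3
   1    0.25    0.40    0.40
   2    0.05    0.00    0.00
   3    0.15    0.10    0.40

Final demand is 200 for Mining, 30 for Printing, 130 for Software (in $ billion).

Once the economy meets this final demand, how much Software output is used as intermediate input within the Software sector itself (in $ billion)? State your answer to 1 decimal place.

I − A =
  [   0.75    -0.40    -0.40]
  [  -0.05     1.00     0.00]
  [  -0.15    -0.10     0.60]
Cofactors of I−A, C_ij = (−1)^(i+j)·(minor ij) (rows/columns in the sector order above):
  C_11 = (1.00)(0.60) − (0.00)(-0.10) = 0.6000
  C_12 = −[(-0.05)(0.60) − (0.00)(-0.15)] = 0.0300
  C_13 = (-0.05)(-0.10) − (1.00)(-0.15) = 0.1550
  C_21 = −[(-0.40)(0.60) − (-0.40)(-0.10)] = 0.2800
  C_22 = (0.75)(0.60) − (-0.40)(-0.15) = 0.3900
  C_23 = −[(0.75)(-0.10) − (-0.40)(-0.15)] = 0.1350
  C_31 = (-0.40)(0.00) − (-0.40)(1.00) = 0.4000
  C_32 = −[(0.75)(0.00) − (-0.40)(-0.05)] = 0.0200
  C_33 = (0.75)(1.00) − (-0.40)(-0.05) = 0.7300
det(I−A) = Σ_j (I−A)_1j·C_1j = (0.75)(0.6000) + (-0.40)(0.0300) + (-0.40)(0.1550) = 0.3760
adj(I−A) = Cᵀ =
  [ 0.6000   0.2800   0.4000]
  [ 0.0300   0.3900   0.0200]
  [ 0.1550   0.1350   0.7300]
(I − A)⁻¹ = adj(I−A) / det(I−A) ≈
  [   1.5957     0.7447     1.0638]
  [   0.0798     1.0372     0.0532]
  [   0.4122     0.3590     1.9415]
First solve x = (I − A)⁻¹ d = adj(I−A)·d / det(I−A); in particular x_3 = (0.1550·200 + 0.1350·30 + 0.7300·130) / 0.3760 = 129.95 / 0.3760 ≈ 345.612.
Intermediate flow from 3 to 3: z_33 = a_33 · x_3 = 0.40 × 129.95 / 0.3760 = 51.98 / 0.3760 ≈ 138.2.

z_33 = 138.2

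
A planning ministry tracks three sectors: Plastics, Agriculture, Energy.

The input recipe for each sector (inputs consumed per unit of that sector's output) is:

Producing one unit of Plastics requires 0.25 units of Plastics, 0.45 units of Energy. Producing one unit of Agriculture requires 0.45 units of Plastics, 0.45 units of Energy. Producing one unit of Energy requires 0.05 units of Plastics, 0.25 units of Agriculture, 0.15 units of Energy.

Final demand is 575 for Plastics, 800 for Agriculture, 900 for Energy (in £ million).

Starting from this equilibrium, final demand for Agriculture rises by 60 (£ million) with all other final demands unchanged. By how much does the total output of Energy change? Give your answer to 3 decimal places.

Δx_E = 67.500

I − A =
  [   0.75    -0.45    -0.05]
  [   0.00     1.00    -0.25]
  [  -0.45    -0.45     0.85]
Cofactors of I−A, C_ij = (−1)^(i+j)·(minor ij) (rows/columns in the sector order above):
  C_11 = (1.00)(0.85) − (-0.25)(-0.45) = 0.7375
  C_12 = −[(0.00)(0.85) − (-0.25)(-0.45)] = 0.1125
  C_13 = (0.00)(-0.45) − (1.00)(-0.45) = 0.4500
  C_21 = −[(-0.45)(0.85) − (-0.05)(-0.45)] = 0.4050
  C_22 = (0.75)(0.85) − (-0.05)(-0.45) = 0.6150
  C_23 = −[(0.75)(-0.45) − (-0.45)(-0.45)] = 0.5400
  C_31 = (-0.45)(-0.25) − (-0.05)(1.00) = 0.1625
  C_32 = −[(0.75)(-0.25) − (-0.05)(0.00)] = 0.1875
  C_33 = (0.75)(1.00) − (-0.45)(0.00) = 0.7500
det(I−A) = Σ_j (I−A)_1j·C_1j = (0.75)(0.7375) + (-0.45)(0.1125) + (-0.05)(0.4500) = 0.4800
adj(I−A) = Cᵀ =
  [ 0.7375   0.4050   0.1625]
  [ 0.1125   0.6150   0.1875]
  [ 0.4500   0.5400   0.7500]
(I − A)⁻¹ = adj(I−A) / det(I−A) ≈
  [   1.5365     0.8438     0.3385]
  [   0.2344     1.2813     0.3906]
  [   0.9375     1.1250     1.5625]
Δx = (I − A)⁻¹ Δd with Δd having +60 in the Agriculture component and 0 elsewhere.
So Δx_E = L_EA · (+60), where L_EA = adj(I−A)_EA / det(I−A) = 0.5400 / 0.4800.
Δx_E = 0.5400 × (+60) / 0.4800 = 32.40 / 0.4800 = 67.500.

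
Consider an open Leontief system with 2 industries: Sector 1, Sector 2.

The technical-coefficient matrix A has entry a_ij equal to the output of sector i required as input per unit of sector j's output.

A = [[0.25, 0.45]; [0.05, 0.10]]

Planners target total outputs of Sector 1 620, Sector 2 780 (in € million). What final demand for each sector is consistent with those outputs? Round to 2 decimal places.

d_1 = 114.00, d_2 = 671.00

I − A =
  [   0.75    -0.45]
  [  -0.05     0.90]
d = (I − A) x:
  d_1 = (+0.75)·620 + (-0.45)·780 = 114.00
  d_2 = (-0.05)·620 + (+0.90)·780 = 671.00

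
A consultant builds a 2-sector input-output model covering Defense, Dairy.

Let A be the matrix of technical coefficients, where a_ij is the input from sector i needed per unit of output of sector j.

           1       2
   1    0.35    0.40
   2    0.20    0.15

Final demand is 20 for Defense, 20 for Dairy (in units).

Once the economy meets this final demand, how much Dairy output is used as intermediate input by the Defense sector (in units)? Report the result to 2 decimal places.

I − A =
  [   0.65    -0.40]
  [  -0.20     0.85]
det(I−A) = (0.65)(0.85) − (-0.40)(-0.20) = 0.4725
adj(I−A) = [[0.85, 0.40], [0.20, 0.65]]
(I − A)⁻¹ = adj(I−A) / det(I−A) ≈
  [   1.7989     0.8466]
  [   0.4233     1.3757]
First solve x = (I − A)⁻¹ d = adj(I−A)·d / det(I−A); in particular x_1 = (0.85·20 + 0.40·20) / 0.4725 = 25.00 / 0.4725 ≈ 52.9101.
Intermediate flow from 2 to 1: z_21 = a_21 · x_1 = 0.20 × 25.00 / 0.4725 = 5.00 / 0.4725 ≈ 10.58.

z_21 = 10.58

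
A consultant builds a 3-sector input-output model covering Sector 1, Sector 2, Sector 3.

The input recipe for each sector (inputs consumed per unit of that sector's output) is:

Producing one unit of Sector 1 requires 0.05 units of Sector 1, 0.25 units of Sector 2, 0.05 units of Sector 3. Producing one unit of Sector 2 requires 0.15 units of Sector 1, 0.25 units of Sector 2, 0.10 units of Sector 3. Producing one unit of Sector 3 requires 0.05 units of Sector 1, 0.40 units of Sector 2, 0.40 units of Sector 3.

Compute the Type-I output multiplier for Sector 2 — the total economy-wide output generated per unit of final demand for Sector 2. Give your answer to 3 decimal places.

I − A =
  [   0.95    -0.15    -0.05]
  [  -0.25     0.75    -0.40]
  [  -0.05    -0.10     0.60]
Cofactors of I−A, C_ij = (−1)^(i+j)·(minor ij) (rows/columns in the sector order above):
  C_11 = (0.75)(0.60) − (-0.40)(-0.10) = 0.4100
  C_12 = −[(-0.25)(0.60) − (-0.40)(-0.05)] = 0.1700
  C_13 = (-0.25)(-0.10) − (0.75)(-0.05) = 0.0625
  C_21 = −[(-0.15)(0.60) − (-0.05)(-0.10)] = 0.0950
  C_22 = (0.95)(0.60) − (-0.05)(-0.05) = 0.5675
  C_23 = −[(0.95)(-0.10) − (-0.15)(-0.05)] = 0.1025
  C_31 = (-0.15)(-0.40) − (-0.05)(0.75) = 0.0975
  C_32 = −[(0.95)(-0.40) − (-0.05)(-0.25)] = 0.3925
  C_33 = (0.95)(0.75) − (-0.15)(-0.25) = 0.6750
det(I−A) = Σ_j (I−A)_1j·C_1j = (0.95)(0.4100) + (-0.15)(0.1700) + (-0.05)(0.0625) = 0.360875
adj(I−A) = Cᵀ =
  [ 0.4100   0.0950   0.0975]
  [ 0.1700   0.5675   0.3925]
  [ 0.0625   0.1025   0.6750]
(I − A)⁻¹ = adj(I−A) / det(I−A) ≈
  [   1.1361     0.2632     0.2702]
  [   0.4711     1.5726     1.0876]
  [   0.1732     0.2840     1.8705]
The output multiplier for sector j is the column-j sum of the Leontief inverse (I − A)⁻¹ = adj(I−A) / det(I−A).
Column 2 of adj(I−A): (0.0950, 0.5675, 0.1025); det(I−A) = 0.360875.
m_2 = (0.0950 + 0.5675 + 0.1025) / 0.360875 = 0.765 / 0.360875 ≈ 2.120.

m_2 = 2.120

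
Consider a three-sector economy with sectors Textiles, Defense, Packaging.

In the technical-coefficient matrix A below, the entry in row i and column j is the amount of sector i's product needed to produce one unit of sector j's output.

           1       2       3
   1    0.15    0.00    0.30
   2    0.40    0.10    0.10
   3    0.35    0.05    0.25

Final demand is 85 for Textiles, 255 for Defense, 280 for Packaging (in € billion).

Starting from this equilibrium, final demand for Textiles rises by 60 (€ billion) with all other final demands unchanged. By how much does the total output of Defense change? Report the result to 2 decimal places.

Δx_2 = 42.86

I − A =
  [   0.85     0.00    -0.30]
  [  -0.40     0.90    -0.10]
  [  -0.35    -0.05     0.75]
Cofactors of I−A, C_ij = (−1)^(i+j)·(minor ij) (rows/columns in the sector order above):
  C_11 = (0.90)(0.75) − (-0.10)(-0.05) = 0.6700
  C_12 = −[(-0.40)(0.75) − (-0.10)(-0.35)] = 0.3350
  C_13 = (-0.40)(-0.05) − (0.90)(-0.35) = 0.3350
  C_21 = −[(0.00)(0.75) − (-0.30)(-0.05)] = 0.0150
  C_22 = (0.85)(0.75) − (-0.30)(-0.35) = 0.5325
  C_23 = −[(0.85)(-0.05) − (0.00)(-0.35)] = 0.0425
  C_31 = (0.00)(-0.10) − (-0.30)(0.90) = 0.2700
  C_32 = −[(0.85)(-0.10) − (-0.30)(-0.40)] = 0.2050
  C_33 = (0.85)(0.90) − (0.00)(-0.40) = 0.7650
det(I−A) = Σ_j (I−A)_1j·C_1j = (0.85)(0.6700) + (0.00)(0.3350) + (-0.30)(0.3350) = 0.4690
adj(I−A) = Cᵀ =
  [ 0.6700   0.0150   0.2700]
  [ 0.3350   0.5325   0.2050]
  [ 0.3350   0.0425   0.7650]
(I − A)⁻¹ = adj(I−A) / det(I−A) ≈
  [   1.4286     0.0320     0.5757]
  [   0.7143     1.1354     0.4371]
  [   0.7143     0.0906     1.6311]
Δx = (I − A)⁻¹ Δd with Δd having +60 in the Textiles component and 0 elsewhere.
So Δx_2 = L_21 · (+60), where L_21 = adj(I−A)_21 / det(I−A) = 0.3350 / 0.4690.
Δx_2 = 0.3350 × (+60) / 0.4690 = 20.10 / 0.4690 ≈ 42.86.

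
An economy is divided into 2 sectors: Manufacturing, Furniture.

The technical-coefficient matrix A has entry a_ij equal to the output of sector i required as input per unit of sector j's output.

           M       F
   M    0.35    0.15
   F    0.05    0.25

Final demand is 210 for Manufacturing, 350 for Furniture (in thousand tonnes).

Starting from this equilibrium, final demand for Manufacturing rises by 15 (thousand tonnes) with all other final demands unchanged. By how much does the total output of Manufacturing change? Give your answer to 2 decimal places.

Δx_M = 23.44

I − A =
  [   0.65    -0.15]
  [  -0.05     0.75]
det(I−A) = (0.65)(0.75) − (-0.15)(-0.05) = 0.4800
adj(I−A) = [[0.75, 0.15], [0.05, 0.65]]
(I − A)⁻¹ = adj(I−A) / det(I−A) ≈
  [   1.5625     0.3125]
  [   0.1042     1.3542]
Δx = (I − A)⁻¹ Δd with Δd having +15 in the Manufacturing component and 0 elsewhere.
So Δx_M = L_MM · (+15), where L_MM = adj(I−A)_MM / det(I−A) = 0.75 / 0.4800.
Δx_M = 0.75 × (+15) / 0.4800 = 11.25 / 0.4800 ≈ 23.44.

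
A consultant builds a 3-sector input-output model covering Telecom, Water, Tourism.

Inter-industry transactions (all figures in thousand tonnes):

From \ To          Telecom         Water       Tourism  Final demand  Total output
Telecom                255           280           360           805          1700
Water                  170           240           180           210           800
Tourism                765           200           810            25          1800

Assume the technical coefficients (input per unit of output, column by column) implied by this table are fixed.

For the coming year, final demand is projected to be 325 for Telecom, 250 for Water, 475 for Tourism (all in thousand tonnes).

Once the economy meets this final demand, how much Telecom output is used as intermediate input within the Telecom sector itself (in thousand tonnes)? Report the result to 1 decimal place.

z_11 = 192.7

Technical coefficients a_ij = z_ij / X_j:
  a_11 = 255/1700 = 0.15, a_21 = 170/1700 = 0.10, a_31 = 765/1700 = 0.45
  a_12 = 280/800 = 0.35, a_22 = 240/800 = 0.30, a_32 = 200/800 = 0.25
  a_13 = 360/1800 = 0.20, a_23 = 180/1800 = 0.10, a_33 = 810/1800 = 0.45
I − A =
  [   0.85    -0.35    -0.20]
  [  -0.10     0.70    -0.10]
  [  -0.45    -0.25     0.55]
Cofactors of I−A, C_ij = (−1)^(i+j)·(minor ij) (rows/columns in the sector order above):
  C_11 = (0.70)(0.55) − (-0.10)(-0.25) = 0.3600
  C_12 = −[(-0.10)(0.55) − (-0.10)(-0.45)] = 0.1000
  C_13 = (-0.10)(-0.25) − (0.70)(-0.45) = 0.3400
  C_21 = −[(-0.35)(0.55) − (-0.20)(-0.25)] = 0.2425
  C_22 = (0.85)(0.55) − (-0.20)(-0.45) = 0.3775
  C_23 = −[(0.85)(-0.25) − (-0.35)(-0.45)] = 0.3700
  C_31 = (-0.35)(-0.10) − (-0.20)(0.70) = 0.1750
  C_32 = −[(0.85)(-0.10) − (-0.20)(-0.10)] = 0.1050
  C_33 = (0.85)(0.70) − (-0.35)(-0.10) = 0.5600
det(I−A) = Σ_j (I−A)_1j·C_1j = (0.85)(0.3600) + (-0.35)(0.1000) + (-0.20)(0.3400) = 0.2030
adj(I−A) = Cᵀ =
  [ 0.3600   0.2425   0.1750]
  [ 0.1000   0.3775   0.1050]
  [ 0.3400   0.3700   0.5600]
(I − A)⁻¹ = adj(I−A) / det(I−A) ≈
  [   1.7734     1.1946     0.8621]
  [   0.4926     1.8596     0.5172]
  [   1.6749     1.8227     2.7586]
First solve x = (I − A)⁻¹ d = adj(I−A)·d / det(I−A); in particular x_1 = (0.3600·325 + 0.2425·250 + 0.1750·475) / 0.2030 = 260.75 / 0.2030 ≈ 1284.483.
Intermediate flow from 1 to 1: z_11 = a_11 · x_1 = 0.15 × 260.75 / 0.2030 = 39.1125 / 0.2030 ≈ 192.7.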